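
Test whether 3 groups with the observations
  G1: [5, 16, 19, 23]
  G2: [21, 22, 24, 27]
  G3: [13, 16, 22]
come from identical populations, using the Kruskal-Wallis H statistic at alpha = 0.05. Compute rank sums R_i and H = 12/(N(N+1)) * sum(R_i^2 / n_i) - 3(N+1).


Step 1: Combine all N = 11 observations and assign midranks.
sorted (value, group, rank): (5,G1,1), (13,G3,2), (16,G1,3.5), (16,G3,3.5), (19,G1,5), (21,G2,6), (22,G2,7.5), (22,G3,7.5), (23,G1,9), (24,G2,10), (27,G2,11)
Step 2: Sum ranks within each group.
R_1 = 18.5 (n_1 = 4)
R_2 = 34.5 (n_2 = 4)
R_3 = 13 (n_3 = 3)
Step 3: H = 12/(N(N+1)) * sum(R_i^2/n_i) - 3(N+1)
     = 12/(11*12) * (18.5^2/4 + 34.5^2/4 + 13^2/3) - 3*12
     = 0.090909 * 439.458 - 36
     = 3.950758.
Step 4: Ties present; correction factor C = 1 - 12/(11^3 - 11) = 0.990909. Corrected H = 3.950758 / 0.990909 = 3.987003.
Step 5: Under H0, H ~ chi^2(2); p-value = 0.136218.
Step 6: alpha = 0.05. fail to reject H0.

H = 3.9870, df = 2, p = 0.136218, fail to reject H0.


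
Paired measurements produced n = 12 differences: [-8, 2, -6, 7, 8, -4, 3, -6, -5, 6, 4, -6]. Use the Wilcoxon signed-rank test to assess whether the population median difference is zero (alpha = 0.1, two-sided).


Step 1: Drop any zero differences (none here) and take |d_i|.
|d| = [8, 2, 6, 7, 8, 4, 3, 6, 5, 6, 4, 6]
Step 2: Midrank |d_i| (ties get averaged ranks).
ranks: |8|->11.5, |2|->1, |6|->7.5, |7|->10, |8|->11.5, |4|->3.5, |3|->2, |6|->7.5, |5|->5, |6|->7.5, |4|->3.5, |6|->7.5
Step 3: Attach original signs; sum ranks with positive sign and with negative sign.
W+ = 1 + 10 + 11.5 + 2 + 7.5 + 3.5 = 35.5
W- = 11.5 + 7.5 + 3.5 + 7.5 + 5 + 7.5 = 42.5
(Check: W+ + W- = 78 should equal n(n+1)/2 = 78.)
Step 4: Test statistic W = min(W+, W-) = 35.5.
Step 5: Ties in |d|, so use the tie-corrected normal approximation.
        E[W] = n(n+1)/4 = 12*13/4 = 39.
        Tie groups: |d|=4 (t=2), |d|=6 (t=4), |d|=8 (t=2); sum(t^3 - t) = 72.
        Var[W] = n(n+1)(2n+1)/24 - sum(t^3-t)/48 = 3900/24 - 72/48 = 161.
        z = (W - E[W]) / sqrt(Var[W]) = (35.5 - 39) / 12.6886 = -0.2758.
        Two-sided p = 2*Phi(z) = 0.782672.
Step 6: alpha = 0.1. fail to reject H0.

W+ = 35.5, W- = 42.5, W = min = 35.5, p = 0.782672, fail to reject H0.


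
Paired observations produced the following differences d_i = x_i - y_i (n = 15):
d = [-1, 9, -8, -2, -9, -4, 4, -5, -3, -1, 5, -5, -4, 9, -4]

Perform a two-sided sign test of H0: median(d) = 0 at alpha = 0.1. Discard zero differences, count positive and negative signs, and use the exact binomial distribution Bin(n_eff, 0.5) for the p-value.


Step 1: Discard zero differences. Original n = 15; n_eff = number of nonzero differences = 15.
Nonzero differences (with sign): -1, +9, -8, -2, -9, -4, +4, -5, -3, -1, +5, -5, -4, +9, -4
Step 2: Count signs: positive = 4, negative = 11.
Step 3: Under H0: P(positive) = 0.5, so the number of positives S ~ Bin(15, 0.5).
Step 4: Two-sided exact p-value = sum of Bin(15,0.5) probabilities at or below the observed probability = 0.118469.
Step 5: alpha = 0.1. fail to reject H0.

n_eff = 15, pos = 4, neg = 11, p = 0.118469, fail to reject H0.


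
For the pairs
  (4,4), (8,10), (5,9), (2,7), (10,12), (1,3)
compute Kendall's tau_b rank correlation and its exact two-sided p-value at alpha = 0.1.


Step 1: Enumerate the 15 unordered pairs (i,j) with i<j and classify each by sign(x_j-x_i) * sign(y_j-y_i).
  (1,2):dx=+4,dy=+6->C; (1,3):dx=+1,dy=+5->C; (1,4):dx=-2,dy=+3->D; (1,5):dx=+6,dy=+8->C
  (1,6):dx=-3,dy=-1->C; (2,3):dx=-3,dy=-1->C; (2,4):dx=-6,dy=-3->C; (2,5):dx=+2,dy=+2->C
  (2,6):dx=-7,dy=-7->C; (3,4):dx=-3,dy=-2->C; (3,5):dx=+5,dy=+3->C; (3,6):dx=-4,dy=-6->C
  (4,5):dx=+8,dy=+5->C; (4,6):dx=-1,dy=-4->C; (5,6):dx=-9,dy=-9->C
Step 2: C = 14, D = 1, total pairs = 15.
Step 3: tau = (C - D)/(n(n-1)/2) = (14 - 1)/15 = 0.866667.
Step 4: Exact two-sided p-value (enumerate n! = 720 permutations of y under H0): p = 0.016667.
Step 5: alpha = 0.1. reject H0.

tau_b = 0.8667 (C=14, D=1), p = 0.016667, reject H0.


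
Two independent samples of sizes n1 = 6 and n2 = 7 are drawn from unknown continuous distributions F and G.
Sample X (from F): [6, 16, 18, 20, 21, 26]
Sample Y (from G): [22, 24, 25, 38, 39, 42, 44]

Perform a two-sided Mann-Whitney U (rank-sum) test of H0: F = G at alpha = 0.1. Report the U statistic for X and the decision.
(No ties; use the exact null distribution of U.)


Step 1: Combine and sort all 13 observations; assign midranks.
sorted (value, group): (6,X), (16,X), (18,X), (20,X), (21,X), (22,Y), (24,Y), (25,Y), (26,X), (38,Y), (39,Y), (42,Y), (44,Y)
ranks: 6->1, 16->2, 18->3, 20->4, 21->5, 22->6, 24->7, 25->8, 26->9, 38->10, 39->11, 42->12, 44->13
Step 2: Rank sum for X: R1 = 1 + 2 + 3 + 4 + 5 + 9 = 24.
Step 3: U_X = R1 - n1(n1+1)/2 = 24 - 6*7/2 = 24 - 21 = 3.
       U_Y = n1*n2 - U_X = 42 - 3 = 39.
Step 4: No ties, so the exact null distribution of U (based on enumerating the C(13,6) = 1716 equally likely rank assignments) gives the two-sided p-value.
Step 5: p-value = 0.008159; compare to alpha = 0.1. reject H0.

U_X = 3, p = 0.008159, reject H0 at alpha = 0.1.


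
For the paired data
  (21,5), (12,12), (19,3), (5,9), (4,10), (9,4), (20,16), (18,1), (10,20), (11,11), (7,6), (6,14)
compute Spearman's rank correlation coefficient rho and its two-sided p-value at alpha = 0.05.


Step 1: Rank x and y separately (midranks; no ties here).
rank(x): 21->12, 12->8, 19->10, 5->2, 4->1, 9->5, 20->11, 18->9, 10->6, 11->7, 7->4, 6->3
rank(y): 5->4, 12->9, 3->2, 9->6, 10->7, 4->3, 16->11, 1->1, 20->12, 11->8, 6->5, 14->10
Step 2: d_i = R_x(i) - R_y(i); compute d_i^2.
  (12-4)^2=64, (8-9)^2=1, (10-2)^2=64, (2-6)^2=16, (1-7)^2=36, (5-3)^2=4, (11-11)^2=0, (9-1)^2=64, (6-12)^2=36, (7-8)^2=1, (4-5)^2=1, (3-10)^2=49
sum(d^2) = 336.
Step 3: rho = 1 - 6*336 / (12*(12^2 - 1)) = 1 - 2016/1716 = -0.174825.
Step 4: Under H0, t = rho * sqrt((n-2)/(1-rho^2)) = -0.5615 ~ t(10).
Step 5: Two-sided p-value from the t-distribution with 10 df = 0.586824.
Step 6: alpha = 0.05. fail to reject H0.

rho = -0.1748, p = 0.586824, fail to reject H0 at alpha = 0.05.


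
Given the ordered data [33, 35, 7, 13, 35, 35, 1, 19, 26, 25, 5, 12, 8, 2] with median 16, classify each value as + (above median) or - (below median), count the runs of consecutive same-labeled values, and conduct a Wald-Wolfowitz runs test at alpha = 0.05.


Step 1: Compute median = 16; label A = above, B = below.
Labels in order: AABBAABAAABBBB  (n_A = 7, n_B = 7)
Step 2: Count runs R = 6.
Step 3: Under H0 (random ordering), E[R] = 2*n_A*n_B/(n_A+n_B) + 1 = 2*7*7/14 + 1 = 8.0000.
        Var[R] = 2*n_A*n_B*(2*n_A*n_B - n_A - n_B) / ((n_A+n_B)^2 * (n_A+n_B-1)) = 8232/2548 = 3.2308.
        SD[R] = 1.7974.
Step 4: Continuity-corrected z = (R + 0.5 - E[R]) / SD[R] = (6 + 0.5 - 8.0000) / 1.7974 = -0.8345.
Step 5: Two-sided p-value via normal approximation = 2*(1 - Phi(|z|)) = 0.403986.
Step 6: alpha = 0.05. fail to reject H0.

R = 6, z = -0.8345, p = 0.403986, fail to reject H0.


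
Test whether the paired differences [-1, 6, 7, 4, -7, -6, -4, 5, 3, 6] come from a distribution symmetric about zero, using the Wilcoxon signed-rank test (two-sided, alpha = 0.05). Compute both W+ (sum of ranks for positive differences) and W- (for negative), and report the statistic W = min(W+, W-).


Step 1: Drop any zero differences (none here) and take |d_i|.
|d| = [1, 6, 7, 4, 7, 6, 4, 5, 3, 6]
Step 2: Midrank |d_i| (ties get averaged ranks).
ranks: |1|->1, |6|->7, |7|->9.5, |4|->3.5, |7|->9.5, |6|->7, |4|->3.5, |5|->5, |3|->2, |6|->7
Step 3: Attach original signs; sum ranks with positive sign and with negative sign.
W+ = 7 + 9.5 + 3.5 + 5 + 2 + 7 = 34
W- = 1 + 9.5 + 7 + 3.5 = 21
(Check: W+ + W- = 55 should equal n(n+1)/2 = 55.)
Step 4: Test statistic W = min(W+, W-) = 21.
Step 5: Ties in |d|, so use the tie-corrected normal approximation.
        E[W] = n(n+1)/4 = 10*11/4 = 27.5.
        Tie groups: |d|=4 (t=2), |d|=6 (t=3), |d|=7 (t=2); sum(t^3 - t) = 36.
        Var[W] = n(n+1)(2n+1)/24 - sum(t^3-t)/48 = 2310/24 - 36/48 = 95.5.
        z = (W - E[W]) / sqrt(Var[W]) = (21 - 27.5) / 9.7724 = -0.6651.
        Two-sided p = 2*Phi(z) = 0.505962.
Step 6: alpha = 0.05. fail to reject H0.

W+ = 34, W- = 21, W = min = 21, p = 0.505962, fail to reject H0.


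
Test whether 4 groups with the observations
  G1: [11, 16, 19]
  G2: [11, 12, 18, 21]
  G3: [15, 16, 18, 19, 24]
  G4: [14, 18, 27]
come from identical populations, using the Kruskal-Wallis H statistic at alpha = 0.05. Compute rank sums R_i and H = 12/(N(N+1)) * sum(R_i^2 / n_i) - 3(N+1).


Step 1: Combine all N = 15 observations and assign midranks.
sorted (value, group, rank): (11,G1,1.5), (11,G2,1.5), (12,G2,3), (14,G4,4), (15,G3,5), (16,G1,6.5), (16,G3,6.5), (18,G2,9), (18,G3,9), (18,G4,9), (19,G1,11.5), (19,G3,11.5), (21,G2,13), (24,G3,14), (27,G4,15)
Step 2: Sum ranks within each group.
R_1 = 19.5 (n_1 = 3)
R_2 = 26.5 (n_2 = 4)
R_3 = 46 (n_3 = 5)
R_4 = 28 (n_4 = 3)
Step 3: H = 12/(N(N+1)) * sum(R_i^2/n_i) - 3(N+1)
     = 12/(15*16) * (19.5^2/3 + 26.5^2/4 + 46^2/5 + 28^2/3) - 3*16
     = 0.050000 * 986.846 - 48
     = 1.342292.
Step 4: Ties present; correction factor C = 1 - 42/(15^3 - 15) = 0.987500. Corrected H = 1.342292 / 0.987500 = 1.359283.
Step 5: Under H0, H ~ chi^2(3); p-value = 0.715106.
Step 6: alpha = 0.05. fail to reject H0.

H = 1.3593, df = 3, p = 0.715106, fail to reject H0.


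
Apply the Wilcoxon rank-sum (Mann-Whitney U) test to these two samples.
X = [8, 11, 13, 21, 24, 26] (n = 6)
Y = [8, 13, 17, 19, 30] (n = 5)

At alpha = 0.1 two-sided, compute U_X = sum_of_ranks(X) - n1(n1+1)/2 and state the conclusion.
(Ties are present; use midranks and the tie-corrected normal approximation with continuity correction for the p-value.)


Step 1: Combine and sort all 11 observations; assign midranks.
sorted (value, group): (8,X), (8,Y), (11,X), (13,X), (13,Y), (17,Y), (19,Y), (21,X), (24,X), (26,X), (30,Y)
ranks: 8->1.5, 8->1.5, 11->3, 13->4.5, 13->4.5, 17->6, 19->7, 21->8, 24->9, 26->10, 30->11
Step 2: Rank sum for X: R1 = 1.5 + 3 + 4.5 + 8 + 9 + 10 = 36.
Step 3: U_X = R1 - n1(n1+1)/2 = 36 - 6*7/2 = 36 - 21 = 15.
       U_Y = n1*n2 - U_X = 30 - 15 = 15.
Step 4: Ties are present, so use the tie-corrected normal approximation (with continuity correction) for the p-value.
Step 5: p-value = 1.000000; compare to alpha = 0.1. fail to reject H0.

U_X = 15, p = 1.000000, fail to reject H0 at alpha = 0.1.


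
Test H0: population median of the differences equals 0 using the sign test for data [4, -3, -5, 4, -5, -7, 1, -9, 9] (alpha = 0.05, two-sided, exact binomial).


Step 1: Discard zero differences. Original n = 9; n_eff = number of nonzero differences = 9.
Nonzero differences (with sign): +4, -3, -5, +4, -5, -7, +1, -9, +9
Step 2: Count signs: positive = 4, negative = 5.
Step 3: Under H0: P(positive) = 0.5, so the number of positives S ~ Bin(9, 0.5).
Step 4: Two-sided exact p-value = sum of Bin(9,0.5) probabilities at or below the observed probability = 1.000000.
Step 5: alpha = 0.05. fail to reject H0.

n_eff = 9, pos = 4, neg = 5, p = 1.000000, fail to reject H0.


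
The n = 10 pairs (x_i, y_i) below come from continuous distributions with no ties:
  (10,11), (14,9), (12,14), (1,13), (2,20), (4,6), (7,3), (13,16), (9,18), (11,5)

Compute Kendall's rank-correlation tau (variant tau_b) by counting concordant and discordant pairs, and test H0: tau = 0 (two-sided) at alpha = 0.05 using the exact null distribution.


Step 1: Enumerate the 45 unordered pairs (i,j) with i<j and classify each by sign(x_j-x_i) * sign(y_j-y_i).
  (1,2):dx=+4,dy=-2->D; (1,3):dx=+2,dy=+3->C; (1,4):dx=-9,dy=+2->D; (1,5):dx=-8,dy=+9->D
  (1,6):dx=-6,dy=-5->C; (1,7):dx=-3,dy=-8->C; (1,8):dx=+3,dy=+5->C; (1,9):dx=-1,dy=+7->D
  (1,10):dx=+1,dy=-6->D; (2,3):dx=-2,dy=+5->D; (2,4):dx=-13,dy=+4->D; (2,5):dx=-12,dy=+11->D
  (2,6):dx=-10,dy=-3->C; (2,7):dx=-7,dy=-6->C; (2,8):dx=-1,dy=+7->D; (2,9):dx=-5,dy=+9->D
  (2,10):dx=-3,dy=-4->C; (3,4):dx=-11,dy=-1->C; (3,5):dx=-10,dy=+6->D; (3,6):dx=-8,dy=-8->C
  (3,7):dx=-5,dy=-11->C; (3,8):dx=+1,dy=+2->C; (3,9):dx=-3,dy=+4->D; (3,10):dx=-1,dy=-9->C
  (4,5):dx=+1,dy=+7->C; (4,6):dx=+3,dy=-7->D; (4,7):dx=+6,dy=-10->D; (4,8):dx=+12,dy=+3->C
  (4,9):dx=+8,dy=+5->C; (4,10):dx=+10,dy=-8->D; (5,6):dx=+2,dy=-14->D; (5,7):dx=+5,dy=-17->D
  (5,8):dx=+11,dy=-4->D; (5,9):dx=+7,dy=-2->D; (5,10):dx=+9,dy=-15->D; (6,7):dx=+3,dy=-3->D
  (6,8):dx=+9,dy=+10->C; (6,9):dx=+5,dy=+12->C; (6,10):dx=+7,dy=-1->D; (7,8):dx=+6,dy=+13->C
  (7,9):dx=+2,dy=+15->C; (7,10):dx=+4,dy=+2->C; (8,9):dx=-4,dy=+2->D; (8,10):dx=-2,dy=-11->C
  (9,10):dx=+2,dy=-13->D
Step 2: C = 21, D = 24, total pairs = 45.
Step 3: tau = (C - D)/(n(n-1)/2) = (21 - 24)/45 = -0.066667.
Step 4: Exact two-sided p-value (enumerate n! = 3628800 permutations of y under H0): p = 0.861801.
Step 5: alpha = 0.05. fail to reject H0.

tau_b = -0.0667 (C=21, D=24), p = 0.861801, fail to reject H0.


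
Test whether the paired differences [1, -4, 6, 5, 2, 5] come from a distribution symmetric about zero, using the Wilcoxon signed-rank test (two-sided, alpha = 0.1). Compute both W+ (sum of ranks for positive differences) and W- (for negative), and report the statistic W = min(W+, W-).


Step 1: Drop any zero differences (none here) and take |d_i|.
|d| = [1, 4, 6, 5, 2, 5]
Step 2: Midrank |d_i| (ties get averaged ranks).
ranks: |1|->1, |4|->3, |6|->6, |5|->4.5, |2|->2, |5|->4.5
Step 3: Attach original signs; sum ranks with positive sign and with negative sign.
W+ = 1 + 6 + 4.5 + 2 + 4.5 = 18
W- = 3 = 3
(Check: W+ + W- = 21 should equal n(n+1)/2 = 21.)
Step 4: Test statistic W = min(W+, W-) = 3.
Step 5: Ties in |d|, so use the tie-corrected normal approximation.
        E[W] = n(n+1)/4 = 6*7/4 = 10.5.
        Tie groups: |d|=5 (t=2); sum(t^3 - t) = 6.
        Var[W] = n(n+1)(2n+1)/24 - sum(t^3-t)/48 = 546/24 - 6/48 = 22.625.
        z = (W - E[W]) / sqrt(Var[W]) = (3 - 10.5) / 4.7566 = -1.5768.
        Two-sided p = 2*Phi(z) = 0.114850.
Step 6: alpha = 0.1. fail to reject H0.

W+ = 18, W- = 3, W = min = 3, p = 0.114850, fail to reject H0.


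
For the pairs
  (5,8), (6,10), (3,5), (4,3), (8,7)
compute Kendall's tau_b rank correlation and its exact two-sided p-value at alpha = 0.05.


Step 1: Enumerate the 10 unordered pairs (i,j) with i<j and classify each by sign(x_j-x_i) * sign(y_j-y_i).
  (1,2):dx=+1,dy=+2->C; (1,3):dx=-2,dy=-3->C; (1,4):dx=-1,dy=-5->C; (1,5):dx=+3,dy=-1->D
  (2,3):dx=-3,dy=-5->C; (2,4):dx=-2,dy=-7->C; (2,5):dx=+2,dy=-3->D; (3,4):dx=+1,dy=-2->D
  (3,5):dx=+5,dy=+2->C; (4,5):dx=+4,dy=+4->C
Step 2: C = 7, D = 3, total pairs = 10.
Step 3: tau = (C - D)/(n(n-1)/2) = (7 - 3)/10 = 0.400000.
Step 4: Exact two-sided p-value (enumerate n! = 120 permutations of y under H0): p = 0.483333.
Step 5: alpha = 0.05. fail to reject H0.

tau_b = 0.4000 (C=7, D=3), p = 0.483333, fail to reject H0.


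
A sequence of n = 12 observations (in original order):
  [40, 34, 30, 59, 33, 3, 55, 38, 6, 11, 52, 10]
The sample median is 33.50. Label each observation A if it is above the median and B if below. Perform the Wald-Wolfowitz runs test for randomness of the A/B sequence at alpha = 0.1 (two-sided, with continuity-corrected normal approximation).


Step 1: Compute median = 33.50; label A = above, B = below.
Labels in order: AABABBAABBAB  (n_A = 6, n_B = 6)
Step 2: Count runs R = 8.
Step 3: Under H0 (random ordering), E[R] = 2*n_A*n_B/(n_A+n_B) + 1 = 2*6*6/12 + 1 = 7.0000.
        Var[R] = 2*n_A*n_B*(2*n_A*n_B - n_A - n_B) / ((n_A+n_B)^2 * (n_A+n_B-1)) = 4320/1584 = 2.7273.
        SD[R] = 1.6514.
Step 4: Continuity-corrected z = (R - 0.5 - E[R]) / SD[R] = (8 - 0.5 - 7.0000) / 1.6514 = 0.3028.
Step 5: Two-sided p-value via normal approximation = 2*(1 - Phi(|z|)) = 0.762069.
Step 6: alpha = 0.1. fail to reject H0.

R = 8, z = 0.3028, p = 0.762069, fail to reject H0.


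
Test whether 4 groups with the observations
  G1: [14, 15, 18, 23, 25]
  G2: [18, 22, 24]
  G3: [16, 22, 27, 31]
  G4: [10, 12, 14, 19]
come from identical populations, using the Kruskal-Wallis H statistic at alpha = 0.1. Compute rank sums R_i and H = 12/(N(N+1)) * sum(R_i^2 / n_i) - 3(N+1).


Step 1: Combine all N = 16 observations and assign midranks.
sorted (value, group, rank): (10,G4,1), (12,G4,2), (14,G1,3.5), (14,G4,3.5), (15,G1,5), (16,G3,6), (18,G1,7.5), (18,G2,7.5), (19,G4,9), (22,G2,10.5), (22,G3,10.5), (23,G1,12), (24,G2,13), (25,G1,14), (27,G3,15), (31,G3,16)
Step 2: Sum ranks within each group.
R_1 = 42 (n_1 = 5)
R_2 = 31 (n_2 = 3)
R_3 = 47.5 (n_3 = 4)
R_4 = 15.5 (n_4 = 4)
Step 3: H = 12/(N(N+1)) * sum(R_i^2/n_i) - 3(N+1)
     = 12/(16*17) * (42^2/5 + 31^2/3 + 47.5^2/4 + 15.5^2/4) - 3*17
     = 0.044118 * 1297.26 - 51
     = 6.231985.
Step 4: Ties present; correction factor C = 1 - 18/(16^3 - 16) = 0.995588. Corrected H = 6.231985 / 0.995588 = 6.259601.
Step 5: Under H0, H ~ chi^2(3); p-value = 0.099641.
Step 6: alpha = 0.1. reject H0.

H = 6.2596, df = 3, p = 0.099641, reject H0.


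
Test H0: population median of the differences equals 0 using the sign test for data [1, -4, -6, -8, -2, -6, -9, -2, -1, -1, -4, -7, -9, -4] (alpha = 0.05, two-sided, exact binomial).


Step 1: Discard zero differences. Original n = 14; n_eff = number of nonzero differences = 14.
Nonzero differences (with sign): +1, -4, -6, -8, -2, -6, -9, -2, -1, -1, -4, -7, -9, -4
Step 2: Count signs: positive = 1, negative = 13.
Step 3: Under H0: P(positive) = 0.5, so the number of positives S ~ Bin(14, 0.5).
Step 4: Two-sided exact p-value = sum of Bin(14,0.5) probabilities at or below the observed probability = 0.001831.
Step 5: alpha = 0.05. reject H0.

n_eff = 14, pos = 1, neg = 13, p = 0.001831, reject H0.


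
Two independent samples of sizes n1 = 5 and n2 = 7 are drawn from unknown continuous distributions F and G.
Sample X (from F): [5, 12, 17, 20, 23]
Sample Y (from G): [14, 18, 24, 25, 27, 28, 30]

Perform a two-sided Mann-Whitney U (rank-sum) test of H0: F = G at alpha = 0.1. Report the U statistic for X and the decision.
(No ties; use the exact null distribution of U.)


Step 1: Combine and sort all 12 observations; assign midranks.
sorted (value, group): (5,X), (12,X), (14,Y), (17,X), (18,Y), (20,X), (23,X), (24,Y), (25,Y), (27,Y), (28,Y), (30,Y)
ranks: 5->1, 12->2, 14->3, 17->4, 18->5, 20->6, 23->7, 24->8, 25->9, 27->10, 28->11, 30->12
Step 2: Rank sum for X: R1 = 1 + 2 + 4 + 6 + 7 = 20.
Step 3: U_X = R1 - n1(n1+1)/2 = 20 - 5*6/2 = 20 - 15 = 5.
       U_Y = n1*n2 - U_X = 35 - 5 = 30.
Step 4: No ties, so the exact null distribution of U (based on enumerating the C(12,5) = 792 equally likely rank assignments) gives the two-sided p-value.
Step 5: p-value = 0.047980; compare to alpha = 0.1. reject H0.

U_X = 5, p = 0.047980, reject H0 at alpha = 0.1.


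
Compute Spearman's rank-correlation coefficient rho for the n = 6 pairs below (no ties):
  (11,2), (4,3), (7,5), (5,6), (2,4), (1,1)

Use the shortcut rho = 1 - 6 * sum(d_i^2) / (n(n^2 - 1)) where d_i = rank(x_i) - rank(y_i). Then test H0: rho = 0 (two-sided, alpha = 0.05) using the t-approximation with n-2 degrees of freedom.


Step 1: Rank x and y separately (midranks; no ties here).
rank(x): 11->6, 4->3, 7->5, 5->4, 2->2, 1->1
rank(y): 2->2, 3->3, 5->5, 6->6, 4->4, 1->1
Step 2: d_i = R_x(i) - R_y(i); compute d_i^2.
  (6-2)^2=16, (3-3)^2=0, (5-5)^2=0, (4-6)^2=4, (2-4)^2=4, (1-1)^2=0
sum(d^2) = 24.
Step 3: rho = 1 - 6*24 / (6*(6^2 - 1)) = 1 - 144/210 = 0.314286.
Step 4: Under H0, t = rho * sqrt((n-2)/(1-rho^2)) = 0.6621 ~ t(4).
Step 5: Two-sided p-value from the t-distribution with 4 df = 0.544093.
Step 6: alpha = 0.05. fail to reject H0.

rho = 0.3143, p = 0.544093, fail to reject H0 at alpha = 0.05.


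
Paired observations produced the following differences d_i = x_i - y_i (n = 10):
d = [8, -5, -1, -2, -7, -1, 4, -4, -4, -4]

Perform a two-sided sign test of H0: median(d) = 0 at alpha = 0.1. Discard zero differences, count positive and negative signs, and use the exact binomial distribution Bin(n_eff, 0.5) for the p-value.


Step 1: Discard zero differences. Original n = 10; n_eff = number of nonzero differences = 10.
Nonzero differences (with sign): +8, -5, -1, -2, -7, -1, +4, -4, -4, -4
Step 2: Count signs: positive = 2, negative = 8.
Step 3: Under H0: P(positive) = 0.5, so the number of positives S ~ Bin(10, 0.5).
Step 4: Two-sided exact p-value = sum of Bin(10,0.5) probabilities at or below the observed probability = 0.109375.
Step 5: alpha = 0.1. fail to reject H0.

n_eff = 10, pos = 2, neg = 8, p = 0.109375, fail to reject H0.


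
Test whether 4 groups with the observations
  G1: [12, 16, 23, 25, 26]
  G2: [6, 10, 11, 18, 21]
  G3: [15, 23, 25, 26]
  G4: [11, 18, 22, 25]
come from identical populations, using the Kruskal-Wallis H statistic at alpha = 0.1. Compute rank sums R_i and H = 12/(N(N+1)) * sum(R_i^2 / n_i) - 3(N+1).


Step 1: Combine all N = 18 observations and assign midranks.
sorted (value, group, rank): (6,G2,1), (10,G2,2), (11,G2,3.5), (11,G4,3.5), (12,G1,5), (15,G3,6), (16,G1,7), (18,G2,8.5), (18,G4,8.5), (21,G2,10), (22,G4,11), (23,G1,12.5), (23,G3,12.5), (25,G1,15), (25,G3,15), (25,G4,15), (26,G1,17.5), (26,G3,17.5)
Step 2: Sum ranks within each group.
R_1 = 57 (n_1 = 5)
R_2 = 25 (n_2 = 5)
R_3 = 51 (n_3 = 4)
R_4 = 38 (n_4 = 4)
Step 3: H = 12/(N(N+1)) * sum(R_i^2/n_i) - 3(N+1)
     = 12/(18*19) * (57^2/5 + 25^2/5 + 51^2/4 + 38^2/4) - 3*19
     = 0.035088 * 1786.05 - 57
     = 5.668421.
Step 4: Ties present; correction factor C = 1 - 48/(18^3 - 18) = 0.991744. Corrected H = 5.668421 / 0.991744 = 5.715609.
Step 5: Under H0, H ~ chi^2(3); p-value = 0.126297.
Step 6: alpha = 0.1. fail to reject H0.

H = 5.7156, df = 3, p = 0.126297, fail to reject H0.


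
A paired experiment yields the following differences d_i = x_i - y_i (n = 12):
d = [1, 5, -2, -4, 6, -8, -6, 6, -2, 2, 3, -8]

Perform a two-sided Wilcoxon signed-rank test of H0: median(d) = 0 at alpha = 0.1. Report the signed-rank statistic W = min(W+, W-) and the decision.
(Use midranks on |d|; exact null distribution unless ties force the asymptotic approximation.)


Step 1: Drop any zero differences (none here) and take |d_i|.
|d| = [1, 5, 2, 4, 6, 8, 6, 6, 2, 2, 3, 8]
Step 2: Midrank |d_i| (ties get averaged ranks).
ranks: |1|->1, |5|->7, |2|->3, |4|->6, |6|->9, |8|->11.5, |6|->9, |6|->9, |2|->3, |2|->3, |3|->5, |8|->11.5
Step 3: Attach original signs; sum ranks with positive sign and with negative sign.
W+ = 1 + 7 + 9 + 9 + 3 + 5 = 34
W- = 3 + 6 + 11.5 + 9 + 3 + 11.5 = 44
(Check: W+ + W- = 78 should equal n(n+1)/2 = 78.)
Step 4: Test statistic W = min(W+, W-) = 34.
Step 5: Ties in |d|, so use the tie-corrected normal approximation.
        E[W] = n(n+1)/4 = 12*13/4 = 39.
        Tie groups: |d|=2 (t=3), |d|=6 (t=3), |d|=8 (t=2); sum(t^3 - t) = 54.
        Var[W] = n(n+1)(2n+1)/24 - sum(t^3-t)/48 = 3900/24 - 54/48 = 161.375.
        z = (W - E[W]) / sqrt(Var[W]) = (34 - 39) / 12.7033 = -0.3936.
        Two-sided p = 2*Phi(z) = 0.693879.
Step 6: alpha = 0.1. fail to reject H0.

W+ = 34, W- = 44, W = min = 34, p = 0.693879, fail to reject H0.


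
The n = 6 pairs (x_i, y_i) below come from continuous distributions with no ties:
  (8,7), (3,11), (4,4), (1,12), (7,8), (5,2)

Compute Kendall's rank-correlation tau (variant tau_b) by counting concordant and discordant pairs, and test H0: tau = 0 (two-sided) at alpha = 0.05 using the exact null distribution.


Step 1: Enumerate the 15 unordered pairs (i,j) with i<j and classify each by sign(x_j-x_i) * sign(y_j-y_i).
  (1,2):dx=-5,dy=+4->D; (1,3):dx=-4,dy=-3->C; (1,4):dx=-7,dy=+5->D; (1,5):dx=-1,dy=+1->D
  (1,6):dx=-3,dy=-5->C; (2,3):dx=+1,dy=-7->D; (2,4):dx=-2,dy=+1->D; (2,5):dx=+4,dy=-3->D
  (2,6):dx=+2,dy=-9->D; (3,4):dx=-3,dy=+8->D; (3,5):dx=+3,dy=+4->C; (3,6):dx=+1,dy=-2->D
  (4,5):dx=+6,dy=-4->D; (4,6):dx=+4,dy=-10->D; (5,6):dx=-2,dy=-6->C
Step 2: C = 4, D = 11, total pairs = 15.
Step 3: tau = (C - D)/(n(n-1)/2) = (4 - 11)/15 = -0.466667.
Step 4: Exact two-sided p-value (enumerate n! = 720 permutations of y under H0): p = 0.272222.
Step 5: alpha = 0.05. fail to reject H0.

tau_b = -0.4667 (C=4, D=11), p = 0.272222, fail to reject H0.


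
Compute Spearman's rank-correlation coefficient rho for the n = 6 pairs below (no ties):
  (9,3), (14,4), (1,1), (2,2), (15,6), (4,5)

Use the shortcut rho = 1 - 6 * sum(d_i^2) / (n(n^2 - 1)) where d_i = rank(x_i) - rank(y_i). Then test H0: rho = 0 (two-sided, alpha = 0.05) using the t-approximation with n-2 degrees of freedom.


Step 1: Rank x and y separately (midranks; no ties here).
rank(x): 9->4, 14->5, 1->1, 2->2, 15->6, 4->3
rank(y): 3->3, 4->4, 1->1, 2->2, 6->6, 5->5
Step 2: d_i = R_x(i) - R_y(i); compute d_i^2.
  (4-3)^2=1, (5-4)^2=1, (1-1)^2=0, (2-2)^2=0, (6-6)^2=0, (3-5)^2=4
sum(d^2) = 6.
Step 3: rho = 1 - 6*6 / (6*(6^2 - 1)) = 1 - 36/210 = 0.828571.
Step 4: Under H0, t = rho * sqrt((n-2)/(1-rho^2)) = 2.9598 ~ t(4).
Step 5: Two-sided p-value from the t-distribution with 4 df = 0.041563.
Step 6: alpha = 0.05. reject H0.

rho = 0.8286, p = 0.041563, reject H0 at alpha = 0.05.


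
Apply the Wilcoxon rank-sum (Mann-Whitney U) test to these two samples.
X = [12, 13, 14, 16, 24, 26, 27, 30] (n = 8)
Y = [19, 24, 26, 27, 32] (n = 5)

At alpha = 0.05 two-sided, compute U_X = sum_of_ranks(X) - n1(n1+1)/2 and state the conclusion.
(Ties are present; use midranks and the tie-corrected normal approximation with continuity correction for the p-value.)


Step 1: Combine and sort all 13 observations; assign midranks.
sorted (value, group): (12,X), (13,X), (14,X), (16,X), (19,Y), (24,X), (24,Y), (26,X), (26,Y), (27,X), (27,Y), (30,X), (32,Y)
ranks: 12->1, 13->2, 14->3, 16->4, 19->5, 24->6.5, 24->6.5, 26->8.5, 26->8.5, 27->10.5, 27->10.5, 30->12, 32->13
Step 2: Rank sum for X: R1 = 1 + 2 + 3 + 4 + 6.5 + 8.5 + 10.5 + 12 = 47.5.
Step 3: U_X = R1 - n1(n1+1)/2 = 47.5 - 8*9/2 = 47.5 - 36 = 11.5.
       U_Y = n1*n2 - U_X = 40 - 11.5 = 28.5.
Step 4: Ties are present, so use the tie-corrected normal approximation (with continuity correction) for the p-value.
Step 5: p-value = 0.239620; compare to alpha = 0.05. fail to reject H0.

U_X = 11.5, p = 0.239620, fail to reject H0 at alpha = 0.05.


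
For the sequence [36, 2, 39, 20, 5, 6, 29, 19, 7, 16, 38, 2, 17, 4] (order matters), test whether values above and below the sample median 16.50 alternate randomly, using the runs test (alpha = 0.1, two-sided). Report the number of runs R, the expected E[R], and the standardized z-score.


Step 1: Compute median = 16.50; label A = above, B = below.
Labels in order: ABAABBAABBABAB  (n_A = 7, n_B = 7)
Step 2: Count runs R = 10.
Step 3: Under H0 (random ordering), E[R] = 2*n_A*n_B/(n_A+n_B) + 1 = 2*7*7/14 + 1 = 8.0000.
        Var[R] = 2*n_A*n_B*(2*n_A*n_B - n_A - n_B) / ((n_A+n_B)^2 * (n_A+n_B-1)) = 8232/2548 = 3.2308.
        SD[R] = 1.7974.
Step 4: Continuity-corrected z = (R - 0.5 - E[R]) / SD[R] = (10 - 0.5 - 8.0000) / 1.7974 = 0.8345.
Step 5: Two-sided p-value via normal approximation = 2*(1 - Phi(|z|)) = 0.403986.
Step 6: alpha = 0.1. fail to reject H0.

R = 10, z = 0.8345, p = 0.403986, fail to reject H0.


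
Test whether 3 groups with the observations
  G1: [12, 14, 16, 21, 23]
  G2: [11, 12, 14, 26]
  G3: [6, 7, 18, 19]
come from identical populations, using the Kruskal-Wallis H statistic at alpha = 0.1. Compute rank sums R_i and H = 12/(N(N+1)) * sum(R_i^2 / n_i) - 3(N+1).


Step 1: Combine all N = 13 observations and assign midranks.
sorted (value, group, rank): (6,G3,1), (7,G3,2), (11,G2,3), (12,G1,4.5), (12,G2,4.5), (14,G1,6.5), (14,G2,6.5), (16,G1,8), (18,G3,9), (19,G3,10), (21,G1,11), (23,G1,12), (26,G2,13)
Step 2: Sum ranks within each group.
R_1 = 42 (n_1 = 5)
R_2 = 27 (n_2 = 4)
R_3 = 22 (n_3 = 4)
Step 3: H = 12/(N(N+1)) * sum(R_i^2/n_i) - 3(N+1)
     = 12/(13*14) * (42^2/5 + 27^2/4 + 22^2/4) - 3*14
     = 0.065934 * 656.05 - 42
     = 1.256044.
Step 4: Ties present; correction factor C = 1 - 12/(13^3 - 13) = 0.994505. Corrected H = 1.256044 / 0.994505 = 1.262983.
Step 5: Under H0, H ~ chi^2(2); p-value = 0.531798.
Step 6: alpha = 0.1. fail to reject H0.

H = 1.2630, df = 2, p = 0.531798, fail to reject H0.


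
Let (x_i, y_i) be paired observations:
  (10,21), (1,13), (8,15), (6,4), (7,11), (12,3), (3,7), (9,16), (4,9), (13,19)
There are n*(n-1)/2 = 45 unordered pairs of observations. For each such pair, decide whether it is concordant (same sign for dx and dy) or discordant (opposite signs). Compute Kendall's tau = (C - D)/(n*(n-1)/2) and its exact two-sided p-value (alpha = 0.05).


Step 1: Enumerate the 45 unordered pairs (i,j) with i<j and classify each by sign(x_j-x_i) * sign(y_j-y_i).
  (1,2):dx=-9,dy=-8->C; (1,3):dx=-2,dy=-6->C; (1,4):dx=-4,dy=-17->C; (1,5):dx=-3,dy=-10->C
  (1,6):dx=+2,dy=-18->D; (1,7):dx=-7,dy=-14->C; (1,8):dx=-1,dy=-5->C; (1,9):dx=-6,dy=-12->C
  (1,10):dx=+3,dy=-2->D; (2,3):dx=+7,dy=+2->C; (2,4):dx=+5,dy=-9->D; (2,5):dx=+6,dy=-2->D
  (2,6):dx=+11,dy=-10->D; (2,7):dx=+2,dy=-6->D; (2,8):dx=+8,dy=+3->C; (2,9):dx=+3,dy=-4->D
  (2,10):dx=+12,dy=+6->C; (3,4):dx=-2,dy=-11->C; (3,5):dx=-1,dy=-4->C; (3,6):dx=+4,dy=-12->D
  (3,7):dx=-5,dy=-8->C; (3,8):dx=+1,dy=+1->C; (3,9):dx=-4,dy=-6->C; (3,10):dx=+5,dy=+4->C
  (4,5):dx=+1,dy=+7->C; (4,6):dx=+6,dy=-1->D; (4,7):dx=-3,dy=+3->D; (4,8):dx=+3,dy=+12->C
  (4,9):dx=-2,dy=+5->D; (4,10):dx=+7,dy=+15->C; (5,6):dx=+5,dy=-8->D; (5,7):dx=-4,dy=-4->C
  (5,8):dx=+2,dy=+5->C; (5,9):dx=-3,dy=-2->C; (5,10):dx=+6,dy=+8->C; (6,7):dx=-9,dy=+4->D
  (6,8):dx=-3,dy=+13->D; (6,9):dx=-8,dy=+6->D; (6,10):dx=+1,dy=+16->C; (7,8):dx=+6,dy=+9->C
  (7,9):dx=+1,dy=+2->C; (7,10):dx=+10,dy=+12->C; (8,9):dx=-5,dy=-7->C; (8,10):dx=+4,dy=+3->C
  (9,10):dx=+9,dy=+10->C
Step 2: C = 30, D = 15, total pairs = 45.
Step 3: tau = (C - D)/(n(n-1)/2) = (30 - 15)/45 = 0.333333.
Step 4: Exact two-sided p-value (enumerate n! = 3628800 permutations of y under H0): p = 0.216373.
Step 5: alpha = 0.05. fail to reject H0.

tau_b = 0.3333 (C=30, D=15), p = 0.216373, fail to reject H0.


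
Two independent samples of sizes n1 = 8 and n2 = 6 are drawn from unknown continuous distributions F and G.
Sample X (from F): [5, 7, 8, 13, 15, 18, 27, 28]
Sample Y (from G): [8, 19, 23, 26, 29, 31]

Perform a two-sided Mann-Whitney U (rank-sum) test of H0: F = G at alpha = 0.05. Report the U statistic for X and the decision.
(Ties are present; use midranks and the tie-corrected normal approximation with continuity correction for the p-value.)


Step 1: Combine and sort all 14 observations; assign midranks.
sorted (value, group): (5,X), (7,X), (8,X), (8,Y), (13,X), (15,X), (18,X), (19,Y), (23,Y), (26,Y), (27,X), (28,X), (29,Y), (31,Y)
ranks: 5->1, 7->2, 8->3.5, 8->3.5, 13->5, 15->6, 18->7, 19->8, 23->9, 26->10, 27->11, 28->12, 29->13, 31->14
Step 2: Rank sum for X: R1 = 1 + 2 + 3.5 + 5 + 6 + 7 + 11 + 12 = 47.5.
Step 3: U_X = R1 - n1(n1+1)/2 = 47.5 - 8*9/2 = 47.5 - 36 = 11.5.
       U_Y = n1*n2 - U_X = 48 - 11.5 = 36.5.
Step 4: Ties are present, so use the tie-corrected normal approximation (with continuity correction) for the p-value.
Step 5: p-value = 0.120926; compare to alpha = 0.05. fail to reject H0.

U_X = 11.5, p = 0.120926, fail to reject H0 at alpha = 0.05.


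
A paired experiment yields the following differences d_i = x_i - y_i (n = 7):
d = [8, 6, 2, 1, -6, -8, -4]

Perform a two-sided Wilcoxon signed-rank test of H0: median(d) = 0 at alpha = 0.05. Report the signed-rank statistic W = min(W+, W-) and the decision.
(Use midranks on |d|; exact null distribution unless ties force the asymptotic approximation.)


Step 1: Drop any zero differences (none here) and take |d_i|.
|d| = [8, 6, 2, 1, 6, 8, 4]
Step 2: Midrank |d_i| (ties get averaged ranks).
ranks: |8|->6.5, |6|->4.5, |2|->2, |1|->1, |6|->4.5, |8|->6.5, |4|->3
Step 3: Attach original signs; sum ranks with positive sign and with negative sign.
W+ = 6.5 + 4.5 + 2 + 1 = 14
W- = 4.5 + 6.5 + 3 = 14
(Check: W+ + W- = 28 should equal n(n+1)/2 = 28.)
Step 4: Test statistic W = min(W+, W-) = 14.
Step 5: Ties in |d|, so use the tie-corrected normal approximation.
        E[W] = n(n+1)/4 = 7*8/4 = 14.
        Tie groups: |d|=6 (t=2), |d|=8 (t=2); sum(t^3 - t) = 12.
        Var[W] = n(n+1)(2n+1)/24 - sum(t^3-t)/48 = 840/24 - 12/48 = 34.75.
        z = (W - E[W]) / sqrt(Var[W]) = (14 - 14) / 5.8949 = 0.0000.
        Two-sided p = 2*Phi(z) = 1.000000.
Step 6: alpha = 0.05. fail to reject H0.

W+ = 14, W- = 14, W = min = 14, p = 1.000000, fail to reject H0.


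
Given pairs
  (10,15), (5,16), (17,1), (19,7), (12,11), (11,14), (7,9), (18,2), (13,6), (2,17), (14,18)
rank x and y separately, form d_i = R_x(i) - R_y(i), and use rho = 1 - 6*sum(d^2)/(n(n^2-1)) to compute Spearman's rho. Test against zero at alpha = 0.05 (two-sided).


Step 1: Rank x and y separately (midranks; no ties here).
rank(x): 10->4, 5->2, 17->9, 19->11, 12->6, 11->5, 7->3, 18->10, 13->7, 2->1, 14->8
rank(y): 15->8, 16->9, 1->1, 7->4, 11->6, 14->7, 9->5, 2->2, 6->3, 17->10, 18->11
Step 2: d_i = R_x(i) - R_y(i); compute d_i^2.
  (4-8)^2=16, (2-9)^2=49, (9-1)^2=64, (11-4)^2=49, (6-6)^2=0, (5-7)^2=4, (3-5)^2=4, (10-2)^2=64, (7-3)^2=16, (1-10)^2=81, (8-11)^2=9
sum(d^2) = 356.
Step 3: rho = 1 - 6*356 / (11*(11^2 - 1)) = 1 - 2136/1320 = -0.618182.
Step 4: Under H0, t = rho * sqrt((n-2)/(1-rho^2)) = -2.3594 ~ t(9).
Step 5: Two-sided p-value from the t-distribution with 9 df = 0.042646.
Step 6: alpha = 0.05. reject H0.

rho = -0.6182, p = 0.042646, reject H0 at alpha = 0.05.


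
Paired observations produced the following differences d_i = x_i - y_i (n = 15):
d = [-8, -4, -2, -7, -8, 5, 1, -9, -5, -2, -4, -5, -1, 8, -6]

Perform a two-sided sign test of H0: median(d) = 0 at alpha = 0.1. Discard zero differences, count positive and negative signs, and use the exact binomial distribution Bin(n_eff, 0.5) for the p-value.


Step 1: Discard zero differences. Original n = 15; n_eff = number of nonzero differences = 15.
Nonzero differences (with sign): -8, -4, -2, -7, -8, +5, +1, -9, -5, -2, -4, -5, -1, +8, -6
Step 2: Count signs: positive = 3, negative = 12.
Step 3: Under H0: P(positive) = 0.5, so the number of positives S ~ Bin(15, 0.5).
Step 4: Two-sided exact p-value = sum of Bin(15,0.5) probabilities at or below the observed probability = 0.035156.
Step 5: alpha = 0.1. reject H0.

n_eff = 15, pos = 3, neg = 12, p = 0.035156, reject H0.


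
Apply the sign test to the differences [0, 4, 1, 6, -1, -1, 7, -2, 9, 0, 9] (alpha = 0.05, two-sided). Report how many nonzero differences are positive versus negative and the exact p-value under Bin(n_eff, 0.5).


Step 1: Discard zero differences. Original n = 11; n_eff = number of nonzero differences = 9.
Nonzero differences (with sign): +4, +1, +6, -1, -1, +7, -2, +9, +9
Step 2: Count signs: positive = 6, negative = 3.
Step 3: Under H0: P(positive) = 0.5, so the number of positives S ~ Bin(9, 0.5).
Step 4: Two-sided exact p-value = sum of Bin(9,0.5) probabilities at or below the observed probability = 0.507812.
Step 5: alpha = 0.05. fail to reject H0.

n_eff = 9, pos = 6, neg = 3, p = 0.507812, fail to reject H0.


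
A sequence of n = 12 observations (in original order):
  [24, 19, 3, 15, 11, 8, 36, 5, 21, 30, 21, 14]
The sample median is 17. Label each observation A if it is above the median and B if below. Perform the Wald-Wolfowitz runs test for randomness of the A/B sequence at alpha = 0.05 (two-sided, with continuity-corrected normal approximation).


Step 1: Compute median = 17; label A = above, B = below.
Labels in order: AABBBBABAAAB  (n_A = 6, n_B = 6)
Step 2: Count runs R = 6.
Step 3: Under H0 (random ordering), E[R] = 2*n_A*n_B/(n_A+n_B) + 1 = 2*6*6/12 + 1 = 7.0000.
        Var[R] = 2*n_A*n_B*(2*n_A*n_B - n_A - n_B) / ((n_A+n_B)^2 * (n_A+n_B-1)) = 4320/1584 = 2.7273.
        SD[R] = 1.6514.
Step 4: Continuity-corrected z = (R + 0.5 - E[R]) / SD[R] = (6 + 0.5 - 7.0000) / 1.6514 = -0.3028.
Step 5: Two-sided p-value via normal approximation = 2*(1 - Phi(|z|)) = 0.762069.
Step 6: alpha = 0.05. fail to reject H0.

R = 6, z = -0.3028, p = 0.762069, fail to reject H0.


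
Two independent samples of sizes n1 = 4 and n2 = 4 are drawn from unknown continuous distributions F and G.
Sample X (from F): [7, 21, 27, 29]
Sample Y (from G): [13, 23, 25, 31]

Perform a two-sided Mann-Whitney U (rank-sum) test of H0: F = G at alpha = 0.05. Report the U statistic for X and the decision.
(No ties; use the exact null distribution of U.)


Step 1: Combine and sort all 8 observations; assign midranks.
sorted (value, group): (7,X), (13,Y), (21,X), (23,Y), (25,Y), (27,X), (29,X), (31,Y)
ranks: 7->1, 13->2, 21->3, 23->4, 25->5, 27->6, 29->7, 31->8
Step 2: Rank sum for X: R1 = 1 + 3 + 6 + 7 = 17.
Step 3: U_X = R1 - n1(n1+1)/2 = 17 - 4*5/2 = 17 - 10 = 7.
       U_Y = n1*n2 - U_X = 16 - 7 = 9.
Step 4: No ties, so the exact null distribution of U (based on enumerating the C(8,4) = 70 equally likely rank assignments) gives the two-sided p-value.
Step 5: p-value = 0.885714; compare to alpha = 0.05. fail to reject H0.

U_X = 7, p = 0.885714, fail to reject H0 at alpha = 0.05.


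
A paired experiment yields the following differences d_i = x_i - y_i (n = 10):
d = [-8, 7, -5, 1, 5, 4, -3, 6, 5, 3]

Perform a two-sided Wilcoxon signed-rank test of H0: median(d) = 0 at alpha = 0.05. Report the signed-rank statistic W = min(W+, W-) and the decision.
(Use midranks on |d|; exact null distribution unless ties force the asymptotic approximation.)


Step 1: Drop any zero differences (none here) and take |d_i|.
|d| = [8, 7, 5, 1, 5, 4, 3, 6, 5, 3]
Step 2: Midrank |d_i| (ties get averaged ranks).
ranks: |8|->10, |7|->9, |5|->6, |1|->1, |5|->6, |4|->4, |3|->2.5, |6|->8, |5|->6, |3|->2.5
Step 3: Attach original signs; sum ranks with positive sign and with negative sign.
W+ = 9 + 1 + 6 + 4 + 8 + 6 + 2.5 = 36.5
W- = 10 + 6 + 2.5 = 18.5
(Check: W+ + W- = 55 should equal n(n+1)/2 = 55.)
Step 4: Test statistic W = min(W+, W-) = 18.5.
Step 5: Ties in |d|, so use the tie-corrected normal approximation.
        E[W] = n(n+1)/4 = 10*11/4 = 27.5.
        Tie groups: |d|=3 (t=2), |d|=5 (t=3); sum(t^3 - t) = 30.
        Var[W] = n(n+1)(2n+1)/24 - sum(t^3-t)/48 = 2310/24 - 30/48 = 95.625.
        z = (W - E[W]) / sqrt(Var[W]) = (18.5 - 27.5) / 9.7788 = -0.9204.
        Two-sided p = 2*Phi(z) = 0.357386.
Step 6: alpha = 0.05. fail to reject H0.

W+ = 36.5, W- = 18.5, W = min = 18.5, p = 0.357386, fail to reject H0.


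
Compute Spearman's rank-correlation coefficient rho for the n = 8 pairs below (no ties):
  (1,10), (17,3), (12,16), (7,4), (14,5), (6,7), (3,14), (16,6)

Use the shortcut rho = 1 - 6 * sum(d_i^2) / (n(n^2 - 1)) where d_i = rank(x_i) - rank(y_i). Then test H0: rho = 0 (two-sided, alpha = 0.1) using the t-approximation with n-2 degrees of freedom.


Step 1: Rank x and y separately (midranks; no ties here).
rank(x): 1->1, 17->8, 12->5, 7->4, 14->6, 6->3, 3->2, 16->7
rank(y): 10->6, 3->1, 16->8, 4->2, 5->3, 7->5, 14->7, 6->4
Step 2: d_i = R_x(i) - R_y(i); compute d_i^2.
  (1-6)^2=25, (8-1)^2=49, (5-8)^2=9, (4-2)^2=4, (6-3)^2=9, (3-5)^2=4, (2-7)^2=25, (7-4)^2=9
sum(d^2) = 134.
Step 3: rho = 1 - 6*134 / (8*(8^2 - 1)) = 1 - 804/504 = -0.595238.
Step 4: Under H0, t = rho * sqrt((n-2)/(1-rho^2)) = -1.8145 ~ t(6).
Step 5: Two-sided p-value from the t-distribution with 6 df = 0.119530.
Step 6: alpha = 0.1. fail to reject H0.

rho = -0.5952, p = 0.119530, fail to reject H0 at alpha = 0.1.


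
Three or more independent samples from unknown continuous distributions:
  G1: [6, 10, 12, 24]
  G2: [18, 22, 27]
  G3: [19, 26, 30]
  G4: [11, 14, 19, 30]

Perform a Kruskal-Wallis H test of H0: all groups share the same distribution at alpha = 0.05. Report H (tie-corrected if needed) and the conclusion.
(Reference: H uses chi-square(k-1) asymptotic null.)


Step 1: Combine all N = 14 observations and assign midranks.
sorted (value, group, rank): (6,G1,1), (10,G1,2), (11,G4,3), (12,G1,4), (14,G4,5), (18,G2,6), (19,G3,7.5), (19,G4,7.5), (22,G2,9), (24,G1,10), (26,G3,11), (27,G2,12), (30,G3,13.5), (30,G4,13.5)
Step 2: Sum ranks within each group.
R_1 = 17 (n_1 = 4)
R_2 = 27 (n_2 = 3)
R_3 = 32 (n_3 = 3)
R_4 = 29 (n_4 = 4)
Step 3: H = 12/(N(N+1)) * sum(R_i^2/n_i) - 3(N+1)
     = 12/(14*15) * (17^2/4 + 27^2/3 + 32^2/3 + 29^2/4) - 3*15
     = 0.057143 * 866.833 - 45
     = 4.533333.
Step 4: Ties present; correction factor C = 1 - 12/(14^3 - 14) = 0.995604. Corrected H = 4.533333 / 0.995604 = 4.553348.
Step 5: Under H0, H ~ chi^2(3); p-value = 0.207581.
Step 6: alpha = 0.05. fail to reject H0.

H = 4.5533, df = 3, p = 0.207581, fail to reject H0.


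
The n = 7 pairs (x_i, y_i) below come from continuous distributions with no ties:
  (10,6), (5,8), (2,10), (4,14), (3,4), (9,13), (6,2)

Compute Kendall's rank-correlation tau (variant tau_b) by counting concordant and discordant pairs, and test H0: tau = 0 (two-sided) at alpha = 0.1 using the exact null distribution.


Step 1: Enumerate the 21 unordered pairs (i,j) with i<j and classify each by sign(x_j-x_i) * sign(y_j-y_i).
  (1,2):dx=-5,dy=+2->D; (1,3):dx=-8,dy=+4->D; (1,4):dx=-6,dy=+8->D; (1,5):dx=-7,dy=-2->C
  (1,6):dx=-1,dy=+7->D; (1,7):dx=-4,dy=-4->C; (2,3):dx=-3,dy=+2->D; (2,4):dx=-1,dy=+6->D
  (2,5):dx=-2,dy=-4->C; (2,6):dx=+4,dy=+5->C; (2,7):dx=+1,dy=-6->D; (3,4):dx=+2,dy=+4->C
  (3,5):dx=+1,dy=-6->D; (3,6):dx=+7,dy=+3->C; (3,7):dx=+4,dy=-8->D; (4,5):dx=-1,dy=-10->C
  (4,6):dx=+5,dy=-1->D; (4,7):dx=+2,dy=-12->D; (5,6):dx=+6,dy=+9->C; (5,7):dx=+3,dy=-2->D
  (6,7):dx=-3,dy=-11->C
Step 2: C = 9, D = 12, total pairs = 21.
Step 3: tau = (C - D)/(n(n-1)/2) = (9 - 12)/21 = -0.142857.
Step 4: Exact two-sided p-value (enumerate n! = 5040 permutations of y under H0): p = 0.772619.
Step 5: alpha = 0.1. fail to reject H0.

tau_b = -0.1429 (C=9, D=12), p = 0.772619, fail to reject H0.
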